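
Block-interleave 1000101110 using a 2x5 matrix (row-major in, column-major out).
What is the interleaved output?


Matrix:
  10001
  01110
Read columns: 1001010110

1001010110


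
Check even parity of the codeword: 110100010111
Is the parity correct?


Number of 1s: 7

No, parity error (7 ones)


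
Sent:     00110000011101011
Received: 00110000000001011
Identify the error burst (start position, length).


XOR: 00000000011100000

Burst at position 9, length 3


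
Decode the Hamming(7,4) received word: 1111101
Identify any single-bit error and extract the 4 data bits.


Syndrome = 6: error at position 6

Data: 1111 (corrected bit 6)


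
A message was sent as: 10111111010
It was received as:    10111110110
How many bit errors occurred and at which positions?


XOR: 00000001100

2 error(s) at position(s): 7, 8


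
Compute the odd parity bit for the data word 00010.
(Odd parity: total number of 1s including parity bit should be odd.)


Number of 1s in data: 1
Parity bit: 0

0


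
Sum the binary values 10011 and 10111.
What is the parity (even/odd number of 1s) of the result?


10011 = 19
10111 = 23
Sum = 42 = 101010
1s count = 3

odd parity (3 ones in 101010)


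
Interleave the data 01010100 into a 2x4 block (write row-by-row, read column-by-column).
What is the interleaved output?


Matrix:
  0101
  0100
Read columns: 00110010

00110010


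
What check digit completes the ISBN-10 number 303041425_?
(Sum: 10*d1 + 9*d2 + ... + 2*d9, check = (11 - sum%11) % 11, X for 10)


Weighted sum: 115
115 mod 11 = 5

Check digit: 6


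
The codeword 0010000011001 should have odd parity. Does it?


Number of 1s: 4

No, parity error (4 ones)


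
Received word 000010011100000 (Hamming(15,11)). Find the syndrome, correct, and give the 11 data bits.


Syndrome = 14: error at position 14

Data: 01001100010 (corrected bit 14)


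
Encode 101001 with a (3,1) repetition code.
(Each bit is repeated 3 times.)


Each bit -> 3 copies

111000111000000111


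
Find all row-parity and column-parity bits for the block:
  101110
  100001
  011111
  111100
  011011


Row parities: 00100
Column parities: 110111

Row P: 00100, Col P: 110111, Corner: 1


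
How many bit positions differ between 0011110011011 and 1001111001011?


XOR: 1010001010000
Count of 1s: 4

4


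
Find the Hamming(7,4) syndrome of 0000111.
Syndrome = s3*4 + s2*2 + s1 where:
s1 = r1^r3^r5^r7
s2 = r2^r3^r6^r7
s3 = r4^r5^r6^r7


s1=0, s2=0, s3=1

Syndrome = 4 (error at position 4)


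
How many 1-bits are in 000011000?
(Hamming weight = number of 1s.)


Counting 1s in 000011000

2


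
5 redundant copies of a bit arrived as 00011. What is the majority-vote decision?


Ones: 2 out of 5
Threshold: 3

0 (2/5 voted 1)


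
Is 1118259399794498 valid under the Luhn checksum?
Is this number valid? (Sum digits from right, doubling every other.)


Luhn sum = 95
95 mod 10 = 5

Invalid (Luhn sum mod 10 = 5)


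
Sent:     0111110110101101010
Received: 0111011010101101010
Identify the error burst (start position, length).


XOR: 0000101100000000000

Burst at position 4, length 4


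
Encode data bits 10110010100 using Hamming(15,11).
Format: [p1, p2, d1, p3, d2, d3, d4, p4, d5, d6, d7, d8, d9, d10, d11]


Parity bits: p1=0, p2=0, p3=1, p4=0

001101100010100


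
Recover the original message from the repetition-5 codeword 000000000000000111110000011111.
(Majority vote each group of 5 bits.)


Groups: 00000, 00000, 00000, 11111, 00000, 11111
Majority votes: 000101

000101


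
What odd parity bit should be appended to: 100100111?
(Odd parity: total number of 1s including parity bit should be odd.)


Number of 1s in data: 5
Parity bit: 0

0


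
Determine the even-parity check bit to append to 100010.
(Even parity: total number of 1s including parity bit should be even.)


Number of 1s in data: 2
Parity bit: 0

0


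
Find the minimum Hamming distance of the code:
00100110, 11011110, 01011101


Comparing all pairs, minimum distance: 3
Can detect 2 errors, correct 1 errors

3


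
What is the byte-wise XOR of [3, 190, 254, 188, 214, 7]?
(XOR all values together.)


XOR chain: 3 ^ 190 ^ 254 ^ 188 ^ 214 ^ 7 = 46

46


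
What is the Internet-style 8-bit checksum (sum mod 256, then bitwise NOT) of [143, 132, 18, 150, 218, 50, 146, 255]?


Sum = 1112 mod 256 = 88
Complement = 167

167


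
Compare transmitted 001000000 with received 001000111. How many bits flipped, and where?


XOR: 000000111

3 error(s) at position(s): 6, 7, 8


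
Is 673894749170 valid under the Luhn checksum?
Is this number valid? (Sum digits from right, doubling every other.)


Luhn sum = 61
61 mod 10 = 1

Invalid (Luhn sum mod 10 = 1)


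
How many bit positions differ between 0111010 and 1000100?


XOR: 1111110
Count of 1s: 6

6


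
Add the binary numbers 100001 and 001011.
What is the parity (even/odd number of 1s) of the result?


100001 = 33
001011 = 11
Sum = 44 = 101100
1s count = 3

odd parity (3 ones in 101100)


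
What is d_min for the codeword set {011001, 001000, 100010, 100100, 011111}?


Comparing all pairs, minimum distance: 2
Can detect 1 errors, correct 0 errors

2


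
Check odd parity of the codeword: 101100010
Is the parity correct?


Number of 1s: 4

No, parity error (4 ones)


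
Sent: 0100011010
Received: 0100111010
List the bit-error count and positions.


XOR: 0000100000

1 error(s) at position(s): 4


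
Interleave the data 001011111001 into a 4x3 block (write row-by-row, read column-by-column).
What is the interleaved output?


Matrix:
  001
  011
  111
  001
Read columns: 001001101111

001001101111


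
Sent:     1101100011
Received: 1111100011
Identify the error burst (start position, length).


XOR: 0010000000

Burst at position 2, length 1


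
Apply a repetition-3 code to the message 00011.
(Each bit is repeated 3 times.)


Each bit -> 3 copies

000000000111111


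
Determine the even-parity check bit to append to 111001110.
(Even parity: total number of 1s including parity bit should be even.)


Number of 1s in data: 6
Parity bit: 0

0


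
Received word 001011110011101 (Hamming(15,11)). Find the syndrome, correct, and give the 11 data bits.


Syndrome = 10: error at position 10

Data: 11110111101 (corrected bit 10)


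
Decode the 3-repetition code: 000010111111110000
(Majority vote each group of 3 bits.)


Groups: 000, 010, 111, 111, 110, 000
Majority votes: 001110

001110


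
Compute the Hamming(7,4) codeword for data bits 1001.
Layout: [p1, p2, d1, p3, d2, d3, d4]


Parity bits: p1=0, p2=0, p3=1

0011001


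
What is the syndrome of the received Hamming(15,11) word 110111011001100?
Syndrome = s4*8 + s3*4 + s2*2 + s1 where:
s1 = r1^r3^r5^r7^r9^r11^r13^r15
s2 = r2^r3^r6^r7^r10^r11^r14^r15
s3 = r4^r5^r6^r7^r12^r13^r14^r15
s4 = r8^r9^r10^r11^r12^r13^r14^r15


s1=0, s2=0, s3=1, s4=0

Syndrome = 4 (error at position 4)


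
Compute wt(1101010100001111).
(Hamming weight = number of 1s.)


Counting 1s in 1101010100001111

9


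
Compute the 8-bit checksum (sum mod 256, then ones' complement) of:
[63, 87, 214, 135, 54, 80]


Sum = 633 mod 256 = 121
Complement = 134

134


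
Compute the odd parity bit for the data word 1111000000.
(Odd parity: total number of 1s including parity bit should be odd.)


Number of 1s in data: 4
Parity bit: 1

1


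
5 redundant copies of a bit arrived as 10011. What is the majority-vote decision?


Ones: 3 out of 5
Threshold: 3

1 (3/5 voted 1)


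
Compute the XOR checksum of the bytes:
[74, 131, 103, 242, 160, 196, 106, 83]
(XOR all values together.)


XOR chain: 74 ^ 131 ^ 103 ^ 242 ^ 160 ^ 196 ^ 106 ^ 83 = 1

1


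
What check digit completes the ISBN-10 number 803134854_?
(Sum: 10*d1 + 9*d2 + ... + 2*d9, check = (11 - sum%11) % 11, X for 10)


Weighted sum: 204
204 mod 11 = 6

Check digit: 5


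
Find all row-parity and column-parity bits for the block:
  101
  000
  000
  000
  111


Row parities: 00001
Column parities: 010

Row P: 00001, Col P: 010, Corner: 1


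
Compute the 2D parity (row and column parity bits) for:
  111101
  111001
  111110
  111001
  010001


Row parities: 10100
Column parities: 010010

Row P: 10100, Col P: 010010, Corner: 0


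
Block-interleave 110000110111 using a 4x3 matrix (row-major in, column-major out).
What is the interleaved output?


Matrix:
  110
  000
  110
  111
Read columns: 101110110001

101110110001


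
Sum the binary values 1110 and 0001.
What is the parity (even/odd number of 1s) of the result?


1110 = 14
0001 = 1
Sum = 15 = 1111
1s count = 4

even parity (4 ones in 1111)


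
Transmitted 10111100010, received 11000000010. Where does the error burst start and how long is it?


XOR: 01111100000

Burst at position 1, length 5


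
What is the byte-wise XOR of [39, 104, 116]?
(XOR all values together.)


XOR chain: 39 ^ 104 ^ 116 = 59

59


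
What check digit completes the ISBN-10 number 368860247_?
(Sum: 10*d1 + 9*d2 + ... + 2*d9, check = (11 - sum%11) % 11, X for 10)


Weighted sum: 274
274 mod 11 = 10

Check digit: 1


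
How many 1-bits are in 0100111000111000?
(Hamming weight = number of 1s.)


Counting 1s in 0100111000111000

7


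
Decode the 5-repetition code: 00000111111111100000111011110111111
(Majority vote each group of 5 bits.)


Groups: 00000, 11111, 11111, 00000, 11101, 11101, 11111
Majority votes: 0110111

0110111


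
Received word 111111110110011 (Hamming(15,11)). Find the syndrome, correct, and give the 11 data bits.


Syndrome = 8: error at position 8

Data: 11110110011 (corrected bit 8)


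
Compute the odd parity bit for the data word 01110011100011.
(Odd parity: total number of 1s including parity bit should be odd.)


Number of 1s in data: 8
Parity bit: 1

1


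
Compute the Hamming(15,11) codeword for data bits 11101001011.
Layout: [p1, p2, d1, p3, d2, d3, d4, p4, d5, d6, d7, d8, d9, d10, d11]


Parity bits: p1=0, p2=0, p3=1, p4=0

001111001001011


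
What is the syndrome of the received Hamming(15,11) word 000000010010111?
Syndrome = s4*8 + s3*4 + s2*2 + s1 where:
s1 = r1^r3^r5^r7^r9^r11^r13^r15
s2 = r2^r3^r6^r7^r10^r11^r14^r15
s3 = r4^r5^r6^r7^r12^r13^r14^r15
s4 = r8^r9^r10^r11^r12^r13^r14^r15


s1=1, s2=1, s3=1, s4=1

Syndrome = 15 (error at position 15)


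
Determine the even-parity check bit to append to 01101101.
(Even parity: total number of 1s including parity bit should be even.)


Number of 1s in data: 5
Parity bit: 1

1


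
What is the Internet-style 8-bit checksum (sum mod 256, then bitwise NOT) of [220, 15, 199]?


Sum = 434 mod 256 = 178
Complement = 77

77


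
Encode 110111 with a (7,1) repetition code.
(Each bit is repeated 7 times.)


Each bit -> 7 copies

111111111111110000000111111111111111111111


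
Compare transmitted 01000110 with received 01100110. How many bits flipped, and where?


XOR: 00100000

1 error(s) at position(s): 2


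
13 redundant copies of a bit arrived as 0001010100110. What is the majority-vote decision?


Ones: 5 out of 13
Threshold: 7

0 (5/13 voted 1)


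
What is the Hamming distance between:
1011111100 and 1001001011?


XOR: 0010110111
Count of 1s: 6

6


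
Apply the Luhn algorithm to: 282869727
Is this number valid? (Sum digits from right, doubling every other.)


Luhn sum = 51
51 mod 10 = 1

Invalid (Luhn sum mod 10 = 1)


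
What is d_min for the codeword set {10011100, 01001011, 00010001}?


Comparing all pairs, minimum distance: 4
Can detect 3 errors, correct 1 errors

4


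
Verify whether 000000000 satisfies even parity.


Number of 1s: 0

Yes, parity is correct (0 ones)


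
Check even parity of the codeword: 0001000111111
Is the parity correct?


Number of 1s: 7

No, parity error (7 ones)


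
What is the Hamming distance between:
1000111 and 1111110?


XOR: 0111001
Count of 1s: 4

4


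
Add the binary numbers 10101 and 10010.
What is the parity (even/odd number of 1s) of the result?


10101 = 21
10010 = 18
Sum = 39 = 100111
1s count = 4

even parity (4 ones in 100111)


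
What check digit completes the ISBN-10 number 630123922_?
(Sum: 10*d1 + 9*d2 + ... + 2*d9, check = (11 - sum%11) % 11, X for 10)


Weighted sum: 167
167 mod 11 = 2

Check digit: 9


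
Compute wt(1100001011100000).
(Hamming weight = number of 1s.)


Counting 1s in 1100001011100000

6


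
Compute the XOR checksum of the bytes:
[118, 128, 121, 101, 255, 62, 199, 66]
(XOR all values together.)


XOR chain: 118 ^ 128 ^ 121 ^ 101 ^ 255 ^ 62 ^ 199 ^ 66 = 174

174


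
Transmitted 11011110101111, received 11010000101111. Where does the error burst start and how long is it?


XOR: 00001110000000

Burst at position 4, length 3


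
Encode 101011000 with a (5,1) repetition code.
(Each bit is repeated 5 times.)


Each bit -> 5 copies

111110000011111000001111111111000000000000000


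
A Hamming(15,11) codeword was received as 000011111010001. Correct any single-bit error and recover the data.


Syndrome = 1: error at position 1

Data: 01111010001 (corrected bit 1)


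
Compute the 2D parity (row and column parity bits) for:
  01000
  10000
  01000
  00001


Row parities: 1111
Column parities: 10001

Row P: 1111, Col P: 10001, Corner: 0


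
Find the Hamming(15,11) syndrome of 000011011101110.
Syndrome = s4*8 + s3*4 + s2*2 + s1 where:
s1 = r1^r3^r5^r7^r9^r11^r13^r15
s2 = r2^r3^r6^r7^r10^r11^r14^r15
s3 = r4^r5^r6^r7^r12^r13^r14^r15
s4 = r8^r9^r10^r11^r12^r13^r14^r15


s1=1, s2=1, s3=1, s4=0

Syndrome = 7 (error at position 7)


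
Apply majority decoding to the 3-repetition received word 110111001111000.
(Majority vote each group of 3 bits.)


Groups: 110, 111, 001, 111, 000
Majority votes: 11010

11010


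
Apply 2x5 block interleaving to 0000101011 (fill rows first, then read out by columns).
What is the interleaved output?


Matrix:
  00001
  01011
Read columns: 0001000111

0001000111


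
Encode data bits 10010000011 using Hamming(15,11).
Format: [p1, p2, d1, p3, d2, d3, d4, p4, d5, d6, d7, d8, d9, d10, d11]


Parity bits: p1=1, p2=0, p3=1, p4=0

101100100000011


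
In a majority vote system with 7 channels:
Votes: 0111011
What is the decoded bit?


Ones: 5 out of 7
Threshold: 4

1 (5/7 voted 1)


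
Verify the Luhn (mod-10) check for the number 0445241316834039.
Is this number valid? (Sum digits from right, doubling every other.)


Luhn sum = 71
71 mod 10 = 1

Invalid (Luhn sum mod 10 = 1)


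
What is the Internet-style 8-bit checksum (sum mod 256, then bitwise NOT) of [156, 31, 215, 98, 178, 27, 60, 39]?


Sum = 804 mod 256 = 36
Complement = 219

219


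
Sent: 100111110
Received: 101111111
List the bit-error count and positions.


XOR: 001000001

2 error(s) at position(s): 2, 8


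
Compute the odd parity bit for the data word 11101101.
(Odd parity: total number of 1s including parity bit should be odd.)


Number of 1s in data: 6
Parity bit: 1

1


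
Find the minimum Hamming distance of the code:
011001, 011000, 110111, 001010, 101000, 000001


Comparing all pairs, minimum distance: 1
Can detect 0 errors, correct 0 errors

1


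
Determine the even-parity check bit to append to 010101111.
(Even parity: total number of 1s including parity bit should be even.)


Number of 1s in data: 6
Parity bit: 0

0


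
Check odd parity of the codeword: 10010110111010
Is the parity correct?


Number of 1s: 8

No, parity error (8 ones)


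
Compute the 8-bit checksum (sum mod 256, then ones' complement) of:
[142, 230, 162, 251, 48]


Sum = 833 mod 256 = 65
Complement = 190

190


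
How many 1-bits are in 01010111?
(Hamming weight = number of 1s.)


Counting 1s in 01010111

5


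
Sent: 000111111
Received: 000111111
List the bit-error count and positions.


XOR: 000000000

0 errors (received matches sent)


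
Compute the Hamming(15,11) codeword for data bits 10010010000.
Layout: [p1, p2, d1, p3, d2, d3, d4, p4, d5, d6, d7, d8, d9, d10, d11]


Parity bits: p1=1, p2=1, p3=1, p4=1

111100110010000


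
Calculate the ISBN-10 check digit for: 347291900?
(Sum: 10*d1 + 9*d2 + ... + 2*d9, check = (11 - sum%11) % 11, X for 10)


Weighted sum: 231
231 mod 11 = 0

Check digit: 0


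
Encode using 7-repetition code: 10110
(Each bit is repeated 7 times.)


Each bit -> 7 copies

11111110000000111111111111110000000


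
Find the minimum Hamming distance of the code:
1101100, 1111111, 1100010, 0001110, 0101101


Comparing all pairs, minimum distance: 2
Can detect 1 errors, correct 0 errors

2


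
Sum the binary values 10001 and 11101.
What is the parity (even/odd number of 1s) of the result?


10001 = 17
11101 = 29
Sum = 46 = 101110
1s count = 4

even parity (4 ones in 101110)


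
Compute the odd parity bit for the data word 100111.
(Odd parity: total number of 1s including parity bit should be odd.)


Number of 1s in data: 4
Parity bit: 1

1


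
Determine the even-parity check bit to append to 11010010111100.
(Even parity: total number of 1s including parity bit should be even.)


Number of 1s in data: 8
Parity bit: 0

0


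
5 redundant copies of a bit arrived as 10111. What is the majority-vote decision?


Ones: 4 out of 5
Threshold: 3

1 (4/5 voted 1)


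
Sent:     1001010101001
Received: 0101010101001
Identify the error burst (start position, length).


XOR: 1100000000000

Burst at position 0, length 2


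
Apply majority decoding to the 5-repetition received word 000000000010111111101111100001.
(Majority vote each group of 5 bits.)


Groups: 00000, 00000, 10111, 11110, 11111, 00001
Majority votes: 001110

001110


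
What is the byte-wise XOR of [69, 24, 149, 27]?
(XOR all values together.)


XOR chain: 69 ^ 24 ^ 149 ^ 27 = 211

211


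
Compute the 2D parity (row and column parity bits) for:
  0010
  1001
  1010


Row parities: 100
Column parities: 0001

Row P: 100, Col P: 0001, Corner: 1


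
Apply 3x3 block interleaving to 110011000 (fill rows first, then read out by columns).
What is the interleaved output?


Matrix:
  110
  011
  000
Read columns: 100110010

100110010


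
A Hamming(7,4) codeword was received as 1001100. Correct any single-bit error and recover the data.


Syndrome = 0: no error detected

Data: 0100 (no errors)


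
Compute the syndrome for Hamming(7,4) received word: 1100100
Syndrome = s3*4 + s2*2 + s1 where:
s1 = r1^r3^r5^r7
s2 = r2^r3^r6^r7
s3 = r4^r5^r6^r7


s1=0, s2=1, s3=1

Syndrome = 6 (error at position 6)


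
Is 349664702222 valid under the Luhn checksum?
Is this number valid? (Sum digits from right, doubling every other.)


Luhn sum = 49
49 mod 10 = 9

Invalid (Luhn sum mod 10 = 9)


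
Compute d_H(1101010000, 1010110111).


XOR: 0111100111
Count of 1s: 7

7


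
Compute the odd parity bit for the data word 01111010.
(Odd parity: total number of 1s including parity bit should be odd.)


Number of 1s in data: 5
Parity bit: 0

0


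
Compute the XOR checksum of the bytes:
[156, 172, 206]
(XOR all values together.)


XOR chain: 156 ^ 172 ^ 206 = 254

254


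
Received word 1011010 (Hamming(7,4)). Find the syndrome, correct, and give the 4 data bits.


Syndrome = 0: no error detected

Data: 1010 (no errors)


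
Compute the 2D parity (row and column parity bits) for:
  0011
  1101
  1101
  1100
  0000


Row parities: 01100
Column parities: 1111

Row P: 01100, Col P: 1111, Corner: 0


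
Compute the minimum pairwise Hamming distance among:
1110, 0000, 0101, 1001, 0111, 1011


Comparing all pairs, minimum distance: 1
Can detect 0 errors, correct 0 errors

1


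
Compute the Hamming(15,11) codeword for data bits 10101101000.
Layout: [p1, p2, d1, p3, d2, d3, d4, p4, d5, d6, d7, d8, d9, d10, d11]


Parity bits: p1=0, p2=1, p3=0, p4=1

011001011101000


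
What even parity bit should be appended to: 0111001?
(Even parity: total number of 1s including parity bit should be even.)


Number of 1s in data: 4
Parity bit: 0

0


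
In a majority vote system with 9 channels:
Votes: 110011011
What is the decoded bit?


Ones: 6 out of 9
Threshold: 5

1 (6/9 voted 1)


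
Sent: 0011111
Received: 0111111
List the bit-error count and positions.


XOR: 0100000

1 error(s) at position(s): 1


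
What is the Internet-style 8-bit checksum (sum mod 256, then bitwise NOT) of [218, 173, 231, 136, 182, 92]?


Sum = 1032 mod 256 = 8
Complement = 247

247


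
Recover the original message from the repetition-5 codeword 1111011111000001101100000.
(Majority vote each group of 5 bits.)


Groups: 11110, 11111, 00000, 11011, 00000
Majority votes: 11010

11010


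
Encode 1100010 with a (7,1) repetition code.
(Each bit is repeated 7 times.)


Each bit -> 7 copies

1111111111111100000000000000000000011111110000000


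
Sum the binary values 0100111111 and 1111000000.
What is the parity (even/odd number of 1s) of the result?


0100111111 = 319
1111000000 = 960
Sum = 1279 = 10011111111
1s count = 9

odd parity (9 ones in 10011111111)


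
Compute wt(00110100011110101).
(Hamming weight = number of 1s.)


Counting 1s in 00110100011110101

9


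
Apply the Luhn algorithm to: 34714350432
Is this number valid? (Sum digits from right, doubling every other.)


Luhn sum = 47
47 mod 10 = 7

Invalid (Luhn sum mod 10 = 7)


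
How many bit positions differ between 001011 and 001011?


XOR: 000000
Count of 1s: 0

0


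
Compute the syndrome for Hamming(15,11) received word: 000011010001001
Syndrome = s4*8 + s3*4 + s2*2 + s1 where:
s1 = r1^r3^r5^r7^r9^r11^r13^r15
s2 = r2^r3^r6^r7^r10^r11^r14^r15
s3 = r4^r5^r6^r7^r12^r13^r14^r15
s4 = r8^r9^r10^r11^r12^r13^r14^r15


s1=0, s2=0, s3=0, s4=1

Syndrome = 8 (error at position 8)


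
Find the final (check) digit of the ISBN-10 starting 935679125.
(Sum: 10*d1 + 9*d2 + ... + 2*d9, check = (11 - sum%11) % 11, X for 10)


Weighted sum: 306
306 mod 11 = 9

Check digit: 2


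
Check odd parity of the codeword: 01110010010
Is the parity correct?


Number of 1s: 5

Yes, parity is correct (5 ones)


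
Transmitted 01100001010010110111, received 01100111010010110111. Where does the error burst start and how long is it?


XOR: 00000110000000000000

Burst at position 5, length 2


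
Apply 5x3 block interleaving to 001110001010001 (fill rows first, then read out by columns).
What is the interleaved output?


Matrix:
  001
  110
  001
  010
  001
Read columns: 010000101010101

010000101010101


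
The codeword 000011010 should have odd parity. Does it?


Number of 1s: 3

Yes, parity is correct (3 ones)


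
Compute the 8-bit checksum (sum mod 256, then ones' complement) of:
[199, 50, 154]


Sum = 403 mod 256 = 147
Complement = 108

108


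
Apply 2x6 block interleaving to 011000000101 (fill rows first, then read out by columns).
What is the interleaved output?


Matrix:
  011000
  000101
Read columns: 001010010001

001010010001


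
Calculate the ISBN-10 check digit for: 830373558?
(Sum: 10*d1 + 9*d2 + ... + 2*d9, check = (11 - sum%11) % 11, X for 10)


Weighted sum: 236
236 mod 11 = 5

Check digit: 6


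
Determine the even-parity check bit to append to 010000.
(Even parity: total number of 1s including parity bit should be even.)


Number of 1s in data: 1
Parity bit: 1

1


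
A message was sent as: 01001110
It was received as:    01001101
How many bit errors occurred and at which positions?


XOR: 00000011

2 error(s) at position(s): 6, 7


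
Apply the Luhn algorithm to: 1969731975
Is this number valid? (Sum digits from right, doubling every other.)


Luhn sum = 52
52 mod 10 = 2

Invalid (Luhn sum mod 10 = 2)


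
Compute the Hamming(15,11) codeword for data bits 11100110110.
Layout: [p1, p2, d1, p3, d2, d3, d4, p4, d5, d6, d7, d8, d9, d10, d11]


Parity bits: p1=0, p2=1, p3=0, p4=0

011011000110110


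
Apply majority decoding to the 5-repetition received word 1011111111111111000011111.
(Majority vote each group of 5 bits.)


Groups: 10111, 11111, 11111, 10000, 11111
Majority votes: 11101

11101


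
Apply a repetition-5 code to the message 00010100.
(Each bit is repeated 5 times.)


Each bit -> 5 copies

0000000000000001111100000111110000000000


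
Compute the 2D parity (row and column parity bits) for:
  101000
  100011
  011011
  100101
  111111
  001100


Row parities: 010100
Column parities: 000110

Row P: 010100, Col P: 000110, Corner: 0


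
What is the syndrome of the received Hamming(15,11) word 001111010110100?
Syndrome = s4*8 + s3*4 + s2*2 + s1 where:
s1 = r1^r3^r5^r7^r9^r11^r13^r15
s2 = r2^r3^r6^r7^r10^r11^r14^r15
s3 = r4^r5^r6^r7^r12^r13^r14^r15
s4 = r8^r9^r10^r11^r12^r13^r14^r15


s1=0, s2=0, s3=0, s4=0

Syndrome = 0 (no error)


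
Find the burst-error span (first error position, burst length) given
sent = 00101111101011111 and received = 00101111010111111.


XOR: 00000000111100000

Burst at position 8, length 4


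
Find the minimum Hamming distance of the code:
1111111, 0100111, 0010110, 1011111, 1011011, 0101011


Comparing all pairs, minimum distance: 1
Can detect 0 errors, correct 0 errors

1


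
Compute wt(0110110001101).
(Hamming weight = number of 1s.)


Counting 1s in 0110110001101

7


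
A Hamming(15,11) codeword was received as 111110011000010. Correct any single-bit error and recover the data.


Syndrome = 14: error at position 14

Data: 11001000000 (corrected bit 14)


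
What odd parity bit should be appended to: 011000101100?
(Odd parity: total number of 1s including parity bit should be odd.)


Number of 1s in data: 5
Parity bit: 0

0


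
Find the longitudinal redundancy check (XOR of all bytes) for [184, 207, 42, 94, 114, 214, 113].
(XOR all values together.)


XOR chain: 184 ^ 207 ^ 42 ^ 94 ^ 114 ^ 214 ^ 113 = 214

214


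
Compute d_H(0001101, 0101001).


XOR: 0100100
Count of 1s: 2

2


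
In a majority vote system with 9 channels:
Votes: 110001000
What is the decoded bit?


Ones: 3 out of 9
Threshold: 5

0 (3/9 voted 1)


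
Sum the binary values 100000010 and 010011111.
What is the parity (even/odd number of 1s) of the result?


100000010 = 258
010011111 = 159
Sum = 417 = 110100001
1s count = 4

even parity (4 ones in 110100001)


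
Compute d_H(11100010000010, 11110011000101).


XOR: 00010001000111
Count of 1s: 5

5


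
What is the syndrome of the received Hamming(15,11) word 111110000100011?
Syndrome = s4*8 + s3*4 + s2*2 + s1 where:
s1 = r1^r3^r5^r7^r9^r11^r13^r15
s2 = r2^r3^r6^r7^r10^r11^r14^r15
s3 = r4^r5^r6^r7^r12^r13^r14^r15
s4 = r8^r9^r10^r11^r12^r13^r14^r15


s1=0, s2=1, s3=0, s4=1

Syndrome = 10 (error at position 10)


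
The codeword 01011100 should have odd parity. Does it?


Number of 1s: 4

No, parity error (4 ones)


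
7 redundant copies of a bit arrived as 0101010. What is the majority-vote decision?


Ones: 3 out of 7
Threshold: 4

0 (3/7 voted 1)


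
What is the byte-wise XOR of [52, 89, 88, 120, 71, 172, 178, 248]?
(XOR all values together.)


XOR chain: 52 ^ 89 ^ 88 ^ 120 ^ 71 ^ 172 ^ 178 ^ 248 = 236

236


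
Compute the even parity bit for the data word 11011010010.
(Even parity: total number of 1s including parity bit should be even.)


Number of 1s in data: 6
Parity bit: 0

0


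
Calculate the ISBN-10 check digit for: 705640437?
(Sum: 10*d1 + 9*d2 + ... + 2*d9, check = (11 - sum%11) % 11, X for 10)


Weighted sum: 215
215 mod 11 = 6

Check digit: 5


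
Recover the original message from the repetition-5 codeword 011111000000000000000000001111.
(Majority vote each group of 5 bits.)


Groups: 01111, 10000, 00000, 00000, 00000, 01111
Majority votes: 100001

100001


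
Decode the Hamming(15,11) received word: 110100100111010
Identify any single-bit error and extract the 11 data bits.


Syndrome = 3: error at position 3

Data: 10010111010 (corrected bit 3)


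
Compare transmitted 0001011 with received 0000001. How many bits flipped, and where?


XOR: 0001010

2 error(s) at position(s): 3, 5


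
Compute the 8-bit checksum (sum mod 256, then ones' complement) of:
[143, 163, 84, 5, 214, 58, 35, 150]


Sum = 852 mod 256 = 84
Complement = 171

171


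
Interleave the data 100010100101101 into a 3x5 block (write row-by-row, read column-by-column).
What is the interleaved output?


Matrix:
  10001
  01001
  01101
Read columns: 100011001000111

100011001000111


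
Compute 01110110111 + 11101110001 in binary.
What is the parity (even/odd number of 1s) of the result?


01110110111 = 951
11101110001 = 1905
Sum = 2856 = 101100101000
1s count = 5

odd parity (5 ones in 101100101000)


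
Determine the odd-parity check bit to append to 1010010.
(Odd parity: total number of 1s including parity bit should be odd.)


Number of 1s in data: 3
Parity bit: 0

0


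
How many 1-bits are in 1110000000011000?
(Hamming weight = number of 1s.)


Counting 1s in 1110000000011000

5


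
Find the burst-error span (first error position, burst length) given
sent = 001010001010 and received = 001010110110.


XOR: 000000111100

Burst at position 6, length 4


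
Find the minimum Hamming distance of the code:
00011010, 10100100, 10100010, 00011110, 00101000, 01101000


Comparing all pairs, minimum distance: 1
Can detect 0 errors, correct 0 errors

1


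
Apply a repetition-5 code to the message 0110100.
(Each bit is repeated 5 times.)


Each bit -> 5 copies

00000111111111100000111110000000000


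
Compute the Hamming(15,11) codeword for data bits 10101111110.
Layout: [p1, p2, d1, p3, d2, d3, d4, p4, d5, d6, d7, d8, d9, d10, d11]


Parity bits: p1=0, p2=1, p3=0, p4=0

011001001111110


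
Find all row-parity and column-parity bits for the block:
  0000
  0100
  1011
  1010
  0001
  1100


Row parities: 011010
Column parities: 1000

Row P: 011010, Col P: 1000, Corner: 1


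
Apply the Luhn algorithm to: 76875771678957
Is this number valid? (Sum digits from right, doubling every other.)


Luhn sum = 73
73 mod 10 = 3

Invalid (Luhn sum mod 10 = 3)


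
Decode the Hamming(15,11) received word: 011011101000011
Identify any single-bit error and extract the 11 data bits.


Syndrome = 13: error at position 13

Data: 11111000111 (corrected bit 13)


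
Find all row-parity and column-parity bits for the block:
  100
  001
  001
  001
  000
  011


Row parities: 111100
Column parities: 110

Row P: 111100, Col P: 110, Corner: 0


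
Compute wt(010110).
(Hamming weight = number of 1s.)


Counting 1s in 010110

3


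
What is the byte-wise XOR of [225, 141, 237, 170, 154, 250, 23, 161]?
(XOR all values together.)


XOR chain: 225 ^ 141 ^ 237 ^ 170 ^ 154 ^ 250 ^ 23 ^ 161 = 253

253


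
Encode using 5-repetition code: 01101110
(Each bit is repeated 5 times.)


Each bit -> 5 copies

0000011111111110000011111111111111100000


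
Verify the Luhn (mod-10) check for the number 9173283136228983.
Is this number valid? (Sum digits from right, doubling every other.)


Luhn sum = 81
81 mod 10 = 1

Invalid (Luhn sum mod 10 = 1)


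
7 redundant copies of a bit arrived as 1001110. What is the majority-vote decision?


Ones: 4 out of 7
Threshold: 4

1 (4/7 voted 1)


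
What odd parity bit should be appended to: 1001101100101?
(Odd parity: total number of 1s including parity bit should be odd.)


Number of 1s in data: 7
Parity bit: 0

0


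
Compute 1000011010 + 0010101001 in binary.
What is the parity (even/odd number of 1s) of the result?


1000011010 = 538
0010101001 = 169
Sum = 707 = 1011000011
1s count = 5

odd parity (5 ones in 1011000011)


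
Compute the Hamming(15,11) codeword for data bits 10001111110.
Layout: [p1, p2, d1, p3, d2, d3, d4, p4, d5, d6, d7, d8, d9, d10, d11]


Parity bits: p1=0, p2=0, p3=1, p4=0

001100001111110


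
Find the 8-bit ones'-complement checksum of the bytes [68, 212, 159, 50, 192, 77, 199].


Sum = 957 mod 256 = 189
Complement = 66

66


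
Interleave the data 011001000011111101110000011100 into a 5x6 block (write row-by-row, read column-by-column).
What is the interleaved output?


Matrix:
  011001
  000011
  111101
  110000
  011100
Read columns: 001101011110101001010100011100

001101011110101001010100011100


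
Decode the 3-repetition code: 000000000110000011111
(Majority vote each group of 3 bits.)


Groups: 000, 000, 000, 110, 000, 011, 111
Majority votes: 0001011

0001011


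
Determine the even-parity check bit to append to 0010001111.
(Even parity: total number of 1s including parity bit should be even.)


Number of 1s in data: 5
Parity bit: 1

1


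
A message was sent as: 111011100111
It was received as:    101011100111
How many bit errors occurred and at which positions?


XOR: 010000000000

1 error(s) at position(s): 1


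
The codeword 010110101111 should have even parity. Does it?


Number of 1s: 8

Yes, parity is correct (8 ones)


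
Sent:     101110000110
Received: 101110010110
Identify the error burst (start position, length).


XOR: 000000010000

Burst at position 7, length 1


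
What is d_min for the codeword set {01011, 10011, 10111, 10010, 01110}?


Comparing all pairs, minimum distance: 1
Can detect 0 errors, correct 0 errors

1


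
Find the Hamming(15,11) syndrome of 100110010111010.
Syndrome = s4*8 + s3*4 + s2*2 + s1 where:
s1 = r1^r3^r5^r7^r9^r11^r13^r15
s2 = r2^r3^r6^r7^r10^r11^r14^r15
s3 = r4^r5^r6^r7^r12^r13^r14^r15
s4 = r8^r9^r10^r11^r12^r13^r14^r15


s1=1, s2=1, s3=0, s4=1

Syndrome = 11 (error at position 11)


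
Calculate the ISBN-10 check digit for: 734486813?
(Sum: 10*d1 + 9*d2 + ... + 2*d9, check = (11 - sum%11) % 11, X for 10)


Weighted sum: 276
276 mod 11 = 1

Check digit: X


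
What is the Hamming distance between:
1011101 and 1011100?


XOR: 0000001
Count of 1s: 1

1


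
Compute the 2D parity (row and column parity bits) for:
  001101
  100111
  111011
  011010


Row parities: 1011
Column parities: 001011

Row P: 1011, Col P: 001011, Corner: 1


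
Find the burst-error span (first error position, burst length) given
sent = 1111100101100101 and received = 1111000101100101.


XOR: 0000100000000000

Burst at position 4, length 1


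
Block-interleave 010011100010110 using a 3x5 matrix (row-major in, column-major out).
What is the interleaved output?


Matrix:
  01001
  11000
  10110
Read columns: 011110001001100

011110001001100


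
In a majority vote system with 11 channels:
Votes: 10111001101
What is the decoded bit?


Ones: 7 out of 11
Threshold: 6

1 (7/11 voted 1)


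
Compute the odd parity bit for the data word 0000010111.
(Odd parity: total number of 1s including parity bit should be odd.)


Number of 1s in data: 4
Parity bit: 1

1


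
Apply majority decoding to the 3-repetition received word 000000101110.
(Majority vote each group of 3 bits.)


Groups: 000, 000, 101, 110
Majority votes: 0011

0011


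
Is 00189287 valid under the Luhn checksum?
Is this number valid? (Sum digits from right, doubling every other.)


Luhn sum = 35
35 mod 10 = 5

Invalid (Luhn sum mod 10 = 5)


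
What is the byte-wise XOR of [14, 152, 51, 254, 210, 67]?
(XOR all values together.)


XOR chain: 14 ^ 152 ^ 51 ^ 254 ^ 210 ^ 67 = 202

202


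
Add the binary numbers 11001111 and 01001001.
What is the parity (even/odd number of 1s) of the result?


11001111 = 207
01001001 = 73
Sum = 280 = 100011000
1s count = 3

odd parity (3 ones in 100011000)


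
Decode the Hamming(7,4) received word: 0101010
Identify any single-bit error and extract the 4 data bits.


Syndrome = 0: no error detected

Data: 0010 (no errors)


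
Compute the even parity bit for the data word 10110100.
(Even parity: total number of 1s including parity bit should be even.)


Number of 1s in data: 4
Parity bit: 0

0


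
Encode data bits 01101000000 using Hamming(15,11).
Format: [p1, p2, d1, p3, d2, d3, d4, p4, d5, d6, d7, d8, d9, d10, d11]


Parity bits: p1=0, p2=1, p3=0, p4=1

010011011000000


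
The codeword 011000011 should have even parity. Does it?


Number of 1s: 4

Yes, parity is correct (4 ones)


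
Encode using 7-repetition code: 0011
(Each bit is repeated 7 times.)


Each bit -> 7 copies

0000000000000011111111111111


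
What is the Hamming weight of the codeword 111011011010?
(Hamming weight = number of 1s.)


Counting 1s in 111011011010

8


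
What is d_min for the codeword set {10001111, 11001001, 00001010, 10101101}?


Comparing all pairs, minimum distance: 2
Can detect 1 errors, correct 0 errors

2


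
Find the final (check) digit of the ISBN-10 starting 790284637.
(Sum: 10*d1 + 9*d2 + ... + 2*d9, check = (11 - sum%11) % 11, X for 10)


Weighted sum: 280
280 mod 11 = 5

Check digit: 6


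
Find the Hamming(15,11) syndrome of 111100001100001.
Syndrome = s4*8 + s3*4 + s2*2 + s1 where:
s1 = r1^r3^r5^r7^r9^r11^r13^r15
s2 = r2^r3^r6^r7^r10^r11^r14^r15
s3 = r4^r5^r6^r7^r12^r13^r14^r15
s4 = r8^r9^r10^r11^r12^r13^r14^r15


s1=0, s2=0, s3=0, s4=1

Syndrome = 8 (error at position 8)


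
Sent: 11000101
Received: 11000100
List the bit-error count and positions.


XOR: 00000001

1 error(s) at position(s): 7


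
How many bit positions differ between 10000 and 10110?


XOR: 00110
Count of 1s: 2

2


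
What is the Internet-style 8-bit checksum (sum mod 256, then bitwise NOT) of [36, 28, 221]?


Sum = 285 mod 256 = 29
Complement = 226

226


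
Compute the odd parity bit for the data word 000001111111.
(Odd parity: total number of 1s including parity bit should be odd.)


Number of 1s in data: 7
Parity bit: 0

0


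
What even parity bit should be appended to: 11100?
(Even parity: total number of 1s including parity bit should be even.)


Number of 1s in data: 3
Parity bit: 1

1


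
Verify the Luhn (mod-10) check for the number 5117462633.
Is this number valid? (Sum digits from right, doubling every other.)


Luhn sum = 44
44 mod 10 = 4

Invalid (Luhn sum mod 10 = 4)


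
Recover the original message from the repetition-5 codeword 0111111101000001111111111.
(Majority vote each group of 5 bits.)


Groups: 01111, 11101, 00000, 11111, 11111
Majority votes: 11011

11011


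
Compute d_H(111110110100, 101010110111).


XOR: 010100000011
Count of 1s: 4

4


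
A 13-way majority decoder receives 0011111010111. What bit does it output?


Ones: 9 out of 13
Threshold: 7

1 (9/13 voted 1)


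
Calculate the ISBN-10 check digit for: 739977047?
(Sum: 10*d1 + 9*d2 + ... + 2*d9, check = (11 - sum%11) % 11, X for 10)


Weighted sum: 335
335 mod 11 = 5

Check digit: 6


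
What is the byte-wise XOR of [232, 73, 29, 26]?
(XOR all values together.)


XOR chain: 232 ^ 73 ^ 29 ^ 26 = 166

166


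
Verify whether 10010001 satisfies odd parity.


Number of 1s: 3

Yes, parity is correct (3 ones)


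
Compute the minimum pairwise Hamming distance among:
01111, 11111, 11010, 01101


Comparing all pairs, minimum distance: 1
Can detect 0 errors, correct 0 errors

1


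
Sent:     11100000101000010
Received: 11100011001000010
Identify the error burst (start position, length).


XOR: 00000011100000000

Burst at position 6, length 3
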